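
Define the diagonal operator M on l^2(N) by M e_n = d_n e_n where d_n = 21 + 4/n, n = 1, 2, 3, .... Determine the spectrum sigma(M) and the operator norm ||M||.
sigma(M) = {21 + 4/n : n ≥ 1} ∪ {21}; ||M|| = 25

A bounded diagonal operator on l^2 with diagonal entries d_n has spectrum equal to the closure of {d_n : n ≥ 1}: every d_n is an eigenvalue (with eigenvector e_n), so {d_n} ⊂ sigma(M); the spectrum is closed, so its closure is too; and for lambda not in the closure, (M - lambda I) has bounded inverse (the diagonal entries 1/(d_n - lambda) are bounded). For our sequence d_n = 21 + 4/n, n = 1, 2, 3, ...:
  - {d_n} = {21 + 4/n : n ≥ 1}; the only limit point is 21
  - closure = {21 + 4/n : n ≥ 1} ∪ {21}
For the norm: a diagonal operator has ||M|| = sup_n |d_n|. Here d_n = 21 + 4/n is positive and decreasing, so sup_n |d_n| = d_1 = 21 + 4 = 25. So ||M|| = 25.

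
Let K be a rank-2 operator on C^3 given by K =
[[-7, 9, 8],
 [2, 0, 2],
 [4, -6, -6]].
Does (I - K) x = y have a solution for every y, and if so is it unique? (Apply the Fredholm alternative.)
(I - K) is invertible (det(I - K) = 18 ≠ 0), so for every y in C^3 the equation (I - K) x = y has a unique solution.

K has rank 2 and factors as K = U V^T = u1 v1^T + u2 v2^T with u1 = (2, 2, -2), v1 = (1, 0, 1), u2 = (-3, 0, 2), v2 = (3, -3, -2) (multiplying out reproduces the displayed K). The nonzero eigenvalues of U V^T coincide with those of the 2 x 2 matrix G = V^T U = [[v1·u1, v1·u2], [v2·u1, v2·u2]] = [[0, -1], [4, -13]], and by the Sylvester determinant identity det(I_3 - U V^T) = det(I_2 - V^T U) = det([[1, 1], [-4, 14]]) = (1)(14) - (1)(-4) = 18. (Direct check: I - K =
[[8, -9, -8],
 [-2, 1, -2],
 [-4, 6, 7]]
has determinant 18.) The finite-dimensional Fredholm alternative says: either (I - K) is invertible, or ker(I - K) ≠ {0} and then range(I - K) = ker((I - K)^*)^⊥, with dim ker(I - K) = dim ker((I - K)^*). Since det(I - K) ≠ 0, 1 is not an eigenvalue of K and ker(I - K) = {0}, so we are in the first case: for every y there is a unique x = (I - K)^(-1) y. (Explicitly, by the Woodbury identity, (I - U V^T)^(-1) = I + U (I_2 - G)^(-1) V^T.)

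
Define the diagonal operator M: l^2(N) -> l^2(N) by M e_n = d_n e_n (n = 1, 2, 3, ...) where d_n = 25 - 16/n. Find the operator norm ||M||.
||M|| = 25

For a diagonal operator on l^2 with entries d_n, ||M|| = sup_n |d_n|. Here d_1 = 9, d_2 = 17, ..., and d_n = 25 - 16/n increases monotonically toward 25. All terms lie in [9, 25), so |d_n| = d_n and the supremum is the limit 25, which is not attained by any individual d_n. Hence ||M|| = 25.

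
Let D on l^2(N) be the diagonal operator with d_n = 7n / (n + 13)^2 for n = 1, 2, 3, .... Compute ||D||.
||D|| = 7/52 (attained at n = 13)

For D diagonal, ||D|| = sup_n |d_n|. Treat f(x) = 7x / (x + 13)^2 for real x > 0. By the quotient rule, f'(x) = 7(13 - x)/(x + 13)^3, which is positive for x < 13 and negative for x > 13. So f has a unique maximum at x = 13, and since 13 is a positive integer, the supremum over n ≥ 1 is attained at n = 13: d_13 = 7·13/(13 + 13)^2 = 7·13/676 = 7/52. Hence ||D|| = 7/52.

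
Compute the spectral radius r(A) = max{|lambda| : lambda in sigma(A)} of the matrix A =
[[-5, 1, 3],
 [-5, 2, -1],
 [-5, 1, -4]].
r(A) ≈ 5.6469

The eigenvalues of A are the roots of its characteristic polynomial. With M = A (coefficients from the trace, the sum of principal 2x2 minors, and det A):
  p(λ) = det(λ I - M) = λ^3 + 7λ^2 + 23λ - 35.
No integer candidate from the rational root theorem (±divisors of 35) is a root, so the roots are irrational. The cubic discriminant is Δ = -109232 < 0, so there is one real root and a complex-conjugate pair. p(1) = -4 and p(2) = 47 have opposite signs, so a root lies in (1, 2); Newton's method refines it to λ ≈ 1.0976. Dividing out (λ - (1.0976)) leaves approximately λ^2 + 8.0976λ + 31.8879. For λ^2 + 8.0976λ + 31.8879 the discriminant is -61.9805. It is negative, so the remaining roots are the complex-conjugate pair λ ≈ -4.0488 ± 3.9364i. Their product equals the constant term, so |λ|^2 ≈ 31.8879 and |λ| ≈ 5.6469.
Thus the eigenvalues (to 4 decimals) are 1.0976 (modulus 1.0976); -4.0488 ± 3.9364i (modulus 5.6469). The spectral radius is the largest modulus: r(A) ≈ 5.6469. (Cross-check: r(A) ≤ ||A||_2 ≈ 9.0726; equality holds whenever A is normal, though it can also hold for some non-normal A.)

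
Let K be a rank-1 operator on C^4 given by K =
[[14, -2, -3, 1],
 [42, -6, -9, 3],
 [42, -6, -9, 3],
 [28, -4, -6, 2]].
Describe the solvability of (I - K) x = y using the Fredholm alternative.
(I - K) is singular (det(I - K) = 0, i.e. 1 ∈ sigma(K)). (I - K) x = y is solvable iff y ⊥ ker((I - K)^*) = span{(14, -2, -3, 1)}, i.e. iff 14y_1 - 2y_2 - 3y_3 + y_4 = 0. When solvable, the solutions are x = y + c·(1, 3, 3, 2), c arbitrary (ker(I - K) = span{(1, 3, 3, 2)}, dimension 1).

K has rank 1, so it is an outer product K = u v^T: every row of K is a multiple of one row vector. Reading off the entries, u = (1, 3, 3, 2) and v = (14, -2, -3, 1) (row i of K equals u_i·v^T). A rank-one matrix u v^T satisfies K u = u (v·u) and kills the (3)-dimensional subspace v^⊥, so its characteristic polynomial is lambda^3 (lambda - v·u) with v·u = tr K = 1. Hence the eigenvalues of I - K are 1 (multiplicity 3) and 1 - (1) = 0, so det(I - K) = 0. (Direct check: I - K =
[[-13, 2, 3, -1],
 [-42, 7, 9, -3],
 [-42, 6, 10, -3],
 [-28, 4, 6, -1]]
has determinant 0.) So 1 is an eigenvalue of K and (I - K) is not invertible. The finite-dimensional Fredholm alternative says: either (I - K) is invertible, or ker(I - K) ≠ {0} and then range(I - K) = ker((I - K)^*)^⊥, with dim ker(I - K) = dim ker((I - K)^*). We are in the second case, so we need both kernels. Kernel of I - K: (I - K) u = u - u (v·u) = u - u = 0, so ker(I - K) = span{u} = span{(1, 3, 3, 2)} (it is exactly 1-dimensional because rank(I - K) = 3). Kernel of the adjoint: K is real, so (I - K)^* = I - K^T = I - v u^T, and (I - v u^T) v = v - v (u·v) = 0; hence ker((I - K)^*) = span{v} = span{(14, -2, -3, 1)}. Therefore (I - K) x = y is solvable iff <y, v> = 0, i.e. iff 14y_1 - 2y_2 - 3y_3 + y_4 = 0. When this holds, K y = u (v·y) = 0, so (I - K) y = y and x = y is a particular solution; the full solution set is the line x = y + c·u = y + c·(1, 3, 3, 2), c ∈ C.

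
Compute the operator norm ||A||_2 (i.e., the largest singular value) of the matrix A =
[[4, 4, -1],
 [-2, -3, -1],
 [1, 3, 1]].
||A||_2 ≈ 7.3041 (= sqrt(largest eigenvalue of A^T A))

||A||_2 = sigma_max(A) = sqrt(lambda_max(A^T A)). Form the symmetric matrix M = A^T A =
[[21, 25, -1],
 [25, 34, 2],
 [-1, 2, 3]].
Its characteristic polynomial (trace, sum of principal 2x2 minors, determinant of M give the coefficients) is
  p(λ) = det(λ I - M) = λ^3 - 58λ^2 + 249λ - 49.
No integer candidate from the rational root theorem (±divisors of 49) is a root, so the roots are irrational. The cubic discriminant is Δ = 121249433 > 0, so there are three distinct real roots. p(0) = -49 and p(1) = 143 have opposite signs, so a root lies in (0, 1); Newton's method refines it to λ ≈ 0.2067. p(4) = 83 and p(5) = -129 have opposite signs, so a root lies in (4, 5); Newton's method refines it to λ ≈ 4.4434. p(53) = -897 and p(54) = 1733 have opposite signs, so a root lies in (53, 54); Newton's method refines it to λ ≈ 53.3499. Check (Vieta): the three roots sum to 58, matching tr M = 58.
So the eigenvalues of A^T A are ≈ 0.2067, 4.4434, 53.3499 (all ≥ 0, as they must be for A^T A). The largest is λ_max ≈ 53.3499, hence ||A||_2 = sqrt(λ_max) ≈ 7.3041.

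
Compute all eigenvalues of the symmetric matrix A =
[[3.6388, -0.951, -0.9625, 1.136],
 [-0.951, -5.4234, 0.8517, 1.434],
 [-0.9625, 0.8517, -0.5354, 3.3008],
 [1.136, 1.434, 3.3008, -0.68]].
sigma(A) ≈ {-6, -4, 3, 4}

A is real symmetric, so its spectrum consists of real eigenvalues. Expanding the characteristic polynomial of the displayed matrix gives
  det(λ I - A) = p(λ) = λ^4 + (3)λ^3 + (-34)λ^2 + (-48)λ + (287.9974).
Solving p(λ) = 0 yields eigenvalues ≈ -6, -4, 3, 4. (A is shown rounded to 4 decimals, so these recover the underlying integer eigenvalues to within that precision.)
Verification: the trace of A = -3 equals the sum of eigenvalues -3, and det(A) ≈ 287.9974 matches the eigenvalue product 288.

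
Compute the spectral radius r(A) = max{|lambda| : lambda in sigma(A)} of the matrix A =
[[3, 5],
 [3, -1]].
r(A) = (2 + sqrt(76))/2 ≈ 5.3589

The eigenvalues of A are the roots of its characteristic polynomial. With M = A (coefficients from the trace and determinant):
  p(λ) = det(λ I - M) = λ^2 - 2λ - 18.
For λ^2 - 2λ - 18 the discriminant is 76. It is nonnegative but not a perfect square, so the roots are real and irrational: λ = (2 ± sqrt(76))/2 ≈ 5.3589, -3.3589.
Thus the eigenvalues (to 4 decimals) are 5.3589 (modulus 5.3589); -3.3589 (modulus 3.3589). The spectral radius is the largest modulus: r(A) = (2 + sqrt(76))/2 ≈ 5.3589. (Cross-check: r(A) ≤ ||A||_2 ≈ 5.8863; equality holds whenever A is normal, though it can also hold for some non-normal A.)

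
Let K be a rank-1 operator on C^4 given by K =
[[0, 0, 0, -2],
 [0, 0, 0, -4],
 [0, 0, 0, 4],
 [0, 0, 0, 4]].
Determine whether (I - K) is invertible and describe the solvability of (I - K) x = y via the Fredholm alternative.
(I - K) is invertible (det(I - K) = -3 ≠ 0), so for every y in C^4 the equation (I - K) x = y has a unique solution.

K has rank 1, so it is an outer product K = u v^T: every row of K is a multiple of one row vector. Reading off the entries, u = (-1, -2, 2, 2) and v = (0, 0, 0, 2) (row i of K equals u_i·v^T). A rank-one matrix u v^T satisfies K u = u (v·u) and kills the (3)-dimensional subspace v^⊥, so its characteristic polynomial is lambda^3 (lambda - v·u) with v·u = tr K = 4. Hence the eigenvalues of I - K are 1 (multiplicity 3) and 1 - (4) = -3, so det(I - K) = -3. (Direct check: I - K =
[[1, 0, 0, 2],
 [0, 1, 0, 4],
 [0, 0, 1, -4],
 [0, 0, 0, -3]]
has determinant -3.) The finite-dimensional Fredholm alternative says: either (I - K) is invertible, or ker(I - K) ≠ {0} and then range(I - K) = ker((I - K)^*)^⊥, with dim ker(I - K) = dim ker((I - K)^*). Since det(I - K) ≠ 0, 1 is not an eigenvalue of K and ker(I - K) = {0}, so we are in the first case: for every y there is a unique x = (I - K)^(-1) y. Explicitly, by the Sherman–Morrison formula, (I - u v^T)^(-1) = I + u v^T/(1 - v·u), i.e. (I - K)^(-1) = I + K/(-3).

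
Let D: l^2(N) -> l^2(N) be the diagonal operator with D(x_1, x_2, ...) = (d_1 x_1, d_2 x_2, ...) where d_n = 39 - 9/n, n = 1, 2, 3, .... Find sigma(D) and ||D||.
sigma(D) = {39 - 9/n : n ≥ 1} ∪ {39}; ||D|| = 39

A bounded diagonal operator on l^2 with diagonal entries d_n has spectrum equal to the closure of {d_n : n ≥ 1}: every d_n is an eigenvalue (with eigenvector e_n), so {d_n} ⊂ sigma(D); the spectrum is closed, so its closure is too; and for lambda not in the closure, (D - lambda I) has bounded inverse (the diagonal entries 1/(d_n - lambda) are bounded). For our sequence d_n = 39 - 9/n, n = 1, 2, 3, ...:
  - {d_n} = {39 - 9/n : n ≥ 1}; the only limit point is 39
  - closure = {39 - 9/n : n ≥ 1} ∪ {39}
For the norm: a diagonal operator has ||D|| = sup_n |d_n|. Here d_n = 39 - 9/n increases monotonically from d_1 = 30 toward 39, with all terms in [30, 39); so sup_n |d_n| = 39 (the supremum is the limit, not attained). So ||D|| = 39.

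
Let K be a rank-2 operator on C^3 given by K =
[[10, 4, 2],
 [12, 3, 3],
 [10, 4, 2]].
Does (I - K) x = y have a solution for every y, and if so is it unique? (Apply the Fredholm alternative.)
(I - K) is invertible (det(I - K) = -38 ≠ 0), so for every y in C^3 the equation (I - K) x = y has a unique solution.

K has rank 2 and factors as K = U V^T = u1 v1^T + u2 v2^T with u1 = (-3, -3, -3), v1 = (-2, -2, 0), u2 = (2, 3, 2), v2 = (2, -1, 1) (multiplying out reproduces the displayed K). The nonzero eigenvalues of U V^T coincide with those of the 2 x 2 matrix G = V^T U = [[v1·u1, v1·u2], [v2·u1, v2·u2]] = [[12, -10], [-6, 3]], and by the Sylvester determinant identity det(I_3 - U V^T) = det(I_2 - V^T U) = det([[-11, 10], [6, -2]]) = (-11)(-2) - (10)(6) = -38. (Direct check: I - K =
[[-9, -4, -2],
 [-12, -2, -3],
 [-10, -4, -1]]
has determinant -38.) The finite-dimensional Fredholm alternative says: either (I - K) is invertible, or ker(I - K) ≠ {0} and then range(I - K) = ker((I - K)^*)^⊥, with dim ker(I - K) = dim ker((I - K)^*). Since det(I - K) ≠ 0, 1 is not an eigenvalue of K and ker(I - K) = {0}, so we are in the first case: for every y there is a unique x = (I - K)^(-1) y. (Explicitly, by the Woodbury identity, (I - U V^T)^(-1) = I + U (I_2 - G)^(-1) V^T.)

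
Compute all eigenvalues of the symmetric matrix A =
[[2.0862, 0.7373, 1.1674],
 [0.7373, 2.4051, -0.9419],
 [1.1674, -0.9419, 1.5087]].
sigma(A) ≈ {0, 3} (3 with multiplicity 2)

A is real symmetric, so its spectrum consists of real eigenvalues. Expanding the characteristic polynomial of the displayed matrix gives
  det(λ I - A) = p(λ) = λ^3 + (-6)λ^2 + (9)λ + (0).
Solving p(λ) = 0 yields eigenvalues ≈ 0, 3, 3. (A is shown rounded to 4 decimals, so these recover the underlying integer eigenvalues to within that precision.)
Verification: the trace of A = 6 equals the sum of eigenvalues 6, and det(A) ≈ -0.0002 matches the eigenvalue product 0.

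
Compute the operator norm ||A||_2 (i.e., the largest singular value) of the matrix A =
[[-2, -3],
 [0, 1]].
||A||_2 = sqrt((14 + sqrt(180))/2) ≈ 3.7025 (= sqrt(largest eigenvalue of A^T A))

||A||_2 = sigma_max(A) = sqrt(lambda_max(A^T A)). Form the symmetric matrix M = A^T A =
[[4, 6],
 [6, 10]].
Its characteristic polynomial (trace, determinant of M give the coefficients) is
  p(λ) = det(λ I - M) = λ^2 - 14λ + 4.
For λ^2 - 14λ + 4 the discriminant is 180. It is nonnegative but not a perfect square, so the roots are real and irrational: λ = (14 ± sqrt(180))/2 ≈ 13.7082, 0.2918.
So the eigenvalues of A^T A are ≈ 0.2918, 13.7082 (all ≥ 0, as they must be for A^T A). The largest is λ_max = (14 + sqrt(180))/2 ≈ 13.7082, hence ||A||_2 = sqrt(λ_max) = sqrt((14 + sqrt(180))/2) ≈ 3.7025.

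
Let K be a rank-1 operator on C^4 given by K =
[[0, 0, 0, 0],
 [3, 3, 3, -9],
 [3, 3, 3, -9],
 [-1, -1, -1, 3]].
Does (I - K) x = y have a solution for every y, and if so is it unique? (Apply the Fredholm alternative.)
(I - K) is invertible (det(I - K) = -8 ≠ 0), so for every y in C^4 the equation (I - K) x = y has a unique solution.

K has rank 1, so it is an outer product K = u v^T: every row of K is a multiple of one row vector. Reading off the entries, u = (0, 3, 3, -1) and v = (1, 1, 1, -3) (row i of K equals u_i·v^T). A rank-one matrix u v^T satisfies K u = u (v·u) and kills the (3)-dimensional subspace v^⊥, so its characteristic polynomial is lambda^3 (lambda - v·u) with v·u = tr K = 9. Hence the eigenvalues of I - K are 1 (multiplicity 3) and 1 - (9) = -8, so det(I - K) = -8. (Direct check: I - K =
[[1, 0, 0, 0],
 [-3, -2, -3, 9],
 [-3, -3, -2, 9],
 [1, 1, 1, -2]]
has determinant -8.) The finite-dimensional Fredholm alternative says: either (I - K) is invertible, or ker(I - K) ≠ {0} and then range(I - K) = ker((I - K)^*)^⊥, with dim ker(I - K) = dim ker((I - K)^*). Since det(I - K) ≠ 0, 1 is not an eigenvalue of K and ker(I - K) = {0}, so we are in the first case: for every y there is a unique x = (I - K)^(-1) y. Explicitly, by the Sherman–Morrison formula, (I - u v^T)^(-1) = I + u v^T/(1 - v·u), i.e. (I - K)^(-1) = I + K/(-8).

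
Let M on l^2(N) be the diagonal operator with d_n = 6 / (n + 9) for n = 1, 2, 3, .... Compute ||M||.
||M|| = 3/5 (attained at n = 1)

For M diagonal, ||M|| = sup_n |d_n| = sup_n 6/(n + 9). This is positive and strictly decreasing in n, so the supremum is attained at n = 1: d_1 = 6/(1 + 9) = 3/5. Hence ||M|| = 3/5.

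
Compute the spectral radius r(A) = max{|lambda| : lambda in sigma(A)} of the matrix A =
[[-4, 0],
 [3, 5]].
r(A) = 5

The eigenvalues of A are the roots of its characteristic polynomial. With M = A (coefficients from the trace and determinant):
  p(λ) = det(λ I - M) = λ^2 - λ - 20.
For λ^2 - λ - 20 the discriminant is 81. It is a perfect square (9^2), so the roots are rational: λ = (1 ± 9)/2 = 5, -4.
Thus the eigenvalues (to 4 decimals) are 5 (modulus 5); -4 (modulus 4). The spectral radius is the largest modulus: r(A) = 5. (Cross-check: r(A) ≤ ||A||_2 ≈ 6.3246; equality holds whenever A is normal, though it can also hold for some non-normal A.)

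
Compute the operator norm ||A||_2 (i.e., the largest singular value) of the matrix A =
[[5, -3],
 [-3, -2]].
||A||_2 = sqrt((47 + sqrt(765))/2) ≈ 6.1098 (= sqrt(largest eigenvalue of A^T A))

||A||_2 = sigma_max(A) = sqrt(lambda_max(A^T A)). Form the symmetric matrix M = A^T A =
[[34, -9],
 [-9, 13]].
Its characteristic polynomial (trace, determinant of M give the coefficients) is
  p(λ) = det(λ I - M) = λ^2 - 47λ + 361.
For λ^2 - 47λ + 361 the discriminant is 765. It is nonnegative but not a perfect square, so the roots are real and irrational: λ = (47 ± sqrt(765))/2 ≈ 37.3293, 9.6707.
So the eigenvalues of A^T A are ≈ 9.6707, 37.3293 (all ≥ 0, as they must be for A^T A). The largest is λ_max = (47 + sqrt(765))/2 ≈ 37.3293, hence ||A||_2 = sqrt(λ_max) = sqrt((47 + sqrt(765))/2) ≈ 6.1098.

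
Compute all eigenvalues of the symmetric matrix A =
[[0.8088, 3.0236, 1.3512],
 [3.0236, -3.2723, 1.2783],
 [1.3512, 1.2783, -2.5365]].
sigma(A) ≈ {-5, -3, 3}

A is real symmetric, so its spectrum consists of real eigenvalues. Expanding the characteristic polynomial of the displayed matrix gives
  det(λ I - A) = p(λ) = λ^3 + (5)λ^2 + (-9)λ + (-45).
Solving p(λ) = 0 yields eigenvalues ≈ -5, -3, 3. (A is shown rounded to 4 decimals, so these recover the underlying integer eigenvalues to within that precision.)
Verification: the trace of A = -5 equals the sum of eigenvalues -5, and det(A) ≈ 45.0000 matches the eigenvalue product 45.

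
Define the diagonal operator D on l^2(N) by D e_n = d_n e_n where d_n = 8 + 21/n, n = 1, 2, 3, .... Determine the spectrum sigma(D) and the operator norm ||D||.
sigma(D) = {8 + 21/n : n ≥ 1} ∪ {8}; ||D|| = 29

A bounded diagonal operator on l^2 with diagonal entries d_n has spectrum equal to the closure of {d_n : n ≥ 1}: every d_n is an eigenvalue (with eigenvector e_n), so {d_n} ⊂ sigma(D); the spectrum is closed, so its closure is too; and for lambda not in the closure, (D - lambda I) has bounded inverse (the diagonal entries 1/(d_n - lambda) are bounded). For our sequence d_n = 8 + 21/n, n = 1, 2, 3, ...:
  - {d_n} = {8 + 21/n : n ≥ 1}; the only limit point is 8
  - closure = {8 + 21/n : n ≥ 1} ∪ {8}
For the norm: a diagonal operator has ||D|| = sup_n |d_n|. Here d_n = 8 + 21/n is positive and decreasing, so sup_n |d_n| = d_1 = 8 + 21 = 29. So ||D|| = 29.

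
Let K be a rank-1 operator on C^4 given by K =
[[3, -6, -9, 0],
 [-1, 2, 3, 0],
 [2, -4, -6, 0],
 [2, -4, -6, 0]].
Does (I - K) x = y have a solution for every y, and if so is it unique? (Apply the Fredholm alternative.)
(I - K) is invertible (det(I - K) = 2 ≠ 0), so for every y in C^4 the equation (I - K) x = y has a unique solution.

K has rank 1, so it is an outer product K = u v^T: every row of K is a multiple of one row vector. Reading off the entries, u = (-3, 1, -2, -2) and v = (-1, 2, 3, 0) (row i of K equals u_i·v^T). A rank-one matrix u v^T satisfies K u = u (v·u) and kills the (3)-dimensional subspace v^⊥, so its characteristic polynomial is lambda^3 (lambda - v·u) with v·u = tr K = -1. Hence the eigenvalues of I - K are 1 (multiplicity 3) and 1 - (-1) = 2, so det(I - K) = 2. (Direct check: I - K =
[[-2, 6, 9, 0],
 [1, -1, -3, 0],
 [-2, 4, 7, 0],
 [-2, 4, 6, 1]]
has determinant 2.) The finite-dimensional Fredholm alternative says: either (I - K) is invertible, or ker(I - K) ≠ {0} and then range(I - K) = ker((I - K)^*)^⊥, with dim ker(I - K) = dim ker((I - K)^*). Since det(I - K) ≠ 0, 1 is not an eigenvalue of K and ker(I - K) = {0}, so we are in the first case: for every y there is a unique x = (I - K)^(-1) y. Explicitly, by the Sherman–Morrison formula, (I - u v^T)^(-1) = I + u v^T/(1 - v·u), i.e. (I - K)^(-1) = I + K/(2).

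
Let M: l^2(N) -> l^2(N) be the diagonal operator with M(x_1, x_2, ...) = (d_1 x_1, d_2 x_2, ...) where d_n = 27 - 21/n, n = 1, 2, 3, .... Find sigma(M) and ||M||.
sigma(M) = {27 - 21/n : n ≥ 1} ∪ {27}; ||M|| = 27

A bounded diagonal operator on l^2 with diagonal entries d_n has spectrum equal to the closure of {d_n : n ≥ 1}: every d_n is an eigenvalue (with eigenvector e_n), so {d_n} ⊂ sigma(M); the spectrum is closed, so its closure is too; and for lambda not in the closure, (M - lambda I) has bounded inverse (the diagonal entries 1/(d_n - lambda) are bounded). For our sequence d_n = 27 - 21/n, n = 1, 2, 3, ...:
  - {d_n} = {27 - 21/n : n ≥ 1}; the only limit point is 27
  - closure = {27 - 21/n : n ≥ 1} ∪ {27}
For the norm: a diagonal operator has ||M|| = sup_n |d_n|. Here d_n = 27 - 21/n increases monotonically from d_1 = 6 toward 27, with all terms in [6, 27); so sup_n |d_n| = 27 (the supremum is the limit, not attained). So ||M|| = 27.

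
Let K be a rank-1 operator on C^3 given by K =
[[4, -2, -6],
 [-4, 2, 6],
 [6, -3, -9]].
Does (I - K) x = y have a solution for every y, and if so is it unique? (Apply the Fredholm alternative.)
(I - K) is invertible (det(I - K) = 4 ≠ 0), so for every y in C^3 the equation (I - K) x = y has a unique solution.

K has rank 1, so it is an outer product K = u v^T: every row of K is a multiple of one row vector. Reading off the entries, u = (-2, 2, -3) and v = (-2, 1, 3) (row i of K equals u_i·v^T). A rank-one matrix u v^T satisfies K u = u (v·u) and kills the (2)-dimensional subspace v^⊥, so its characteristic polynomial is lambda^2 (lambda - v·u) with v·u = tr K = -3. Hence the eigenvalues of I - K are 1 (multiplicity 2) and 1 - (-3) = 4, so det(I - K) = 4. (Direct check: I - K =
[[-3, 2, 6],
 [4, -1, -6],
 [-6, 3, 10]]
has determinant 4.) The finite-dimensional Fredholm alternative says: either (I - K) is invertible, or ker(I - K) ≠ {0} and then range(I - K) = ker((I - K)^*)^⊥, with dim ker(I - K) = dim ker((I - K)^*). Since det(I - K) ≠ 0, 1 is not an eigenvalue of K and ker(I - K) = {0}, so we are in the first case: for every y there is a unique x = (I - K)^(-1) y. Explicitly, by the Sherman–Morrison formula, (I - u v^T)^(-1) = I + u v^T/(1 - v·u), i.e. (I - K)^(-1) = I + K/(4).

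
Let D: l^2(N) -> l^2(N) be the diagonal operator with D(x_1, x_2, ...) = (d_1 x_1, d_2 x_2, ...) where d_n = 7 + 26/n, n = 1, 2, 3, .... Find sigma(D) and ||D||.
sigma(D) = {7 + 26/n : n ≥ 1} ∪ {7}; ||D|| = 33

A bounded diagonal operator on l^2 with diagonal entries d_n has spectrum equal to the closure of {d_n : n ≥ 1}: every d_n is an eigenvalue (with eigenvector e_n), so {d_n} ⊂ sigma(D); the spectrum is closed, so its closure is too; and for lambda not in the closure, (D - lambda I) has bounded inverse (the diagonal entries 1/(d_n - lambda) are bounded). For our sequence d_n = 7 + 26/n, n = 1, 2, 3, ...:
  - {d_n} = {7 + 26/n : n ≥ 1}; the only limit point is 7
  - closure = {7 + 26/n : n ≥ 1} ∪ {7}
For the norm: a diagonal operator has ||D|| = sup_n |d_n|. Here d_n = 7 + 26/n is positive and decreasing, so sup_n |d_n| = d_1 = 7 + 26 = 33. So ||D|| = 33.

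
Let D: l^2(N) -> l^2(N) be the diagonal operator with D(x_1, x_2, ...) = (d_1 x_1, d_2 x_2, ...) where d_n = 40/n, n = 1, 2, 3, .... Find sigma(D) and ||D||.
sigma(D) = {40/n : n ≥ 1} ∪ {0}; ||D|| = 40

A bounded diagonal operator on l^2 with diagonal entries d_n has spectrum equal to the closure of {d_n : n ≥ 1}: every d_n is an eigenvalue (with eigenvector e_n), so {d_n} ⊂ sigma(D); the spectrum is closed, so its closure is too; and for lambda not in the closure, (D - lambda I) has bounded inverse (the diagonal entries 1/(d_n - lambda) are bounded). For our sequence d_n = 40/n, n = 1, 2, 3, ...:
  - {d_n} = {40/n : n ≥ 1}; the only limit point is 0
  - closure = {40/n : n ≥ 1} ∪ {0}
For the norm: a diagonal operator has ||D|| = sup_n |d_n|. Here d_n = 40/n is positive and decreasing, so sup_n |d_n| = d_1 = 40. So ||D|| = 40.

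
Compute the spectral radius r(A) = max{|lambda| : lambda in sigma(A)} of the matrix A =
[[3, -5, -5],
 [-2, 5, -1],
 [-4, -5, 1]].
r(A) = (3 + sqrt(129))/2 ≈ 7.1789

The eigenvalues of A are the roots of its characteristic polynomial. With M = A (coefficients from the trace, the sum of principal 2x2 minors, and det A):
  p(λ) = det(λ I - M) = λ^3 - 9λ^2 - 12λ + 180.
By the rational root theorem any rational root is an integer divisor of 180. Testing λ = 6: p(6) = 216 - 324 - 72 + 180 = 0, so λ = 6 is a root. Dividing out (λ - 6) leaves p(λ) = (λ - 6)(λ^2 - 3λ - 30). For λ^2 - 3λ - 30 the discriminant is 129. It is nonnegative but not a perfect square, so the roots are real and irrational: λ = (3 ± sqrt(129))/2 ≈ 7.1789, -4.1789.
Thus the eigenvalues (to 4 decimals) are 7.1789 (modulus 7.1789); -4.1789 (modulus 4.1789); 6 (modulus 6). The spectral radius is the largest modulus: r(A) = (3 + sqrt(129))/2 ≈ 7.1789. (Cross-check: r(A) ≤ ||A||_2 ≈ 9.0092; equality holds whenever A is normal, though it can also hold for some non-normal A.)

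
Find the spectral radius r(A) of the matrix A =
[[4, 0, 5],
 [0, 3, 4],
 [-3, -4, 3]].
r(A) ≈ 6.4179

The eigenvalues of A are the roots of its characteristic polynomial. With M = A (coefficients from the trace, the sum of principal 2x2 minors, and det A):
  p(λ) = det(λ I - M) = λ^3 - 10λ^2 + 64λ - 145.
No integer candidate from the rational root theorem (±divisors of 145) is a root, so the roots are irrational. The cubic discriminant is Δ = -116251 < 0, so there is one real root and a complex-conjugate pair. p(3) = -16 and p(4) = 15 have opposite signs, so a root lies in (3, 4); Newton's method refines it to λ ≈ 3.5203. Dividing out (λ - (3.5203)) leaves approximately λ^2 - 6.4797λ + 41.1895. For λ^2 - 6.4797λ + 41.1895 the discriminant is -122.7716. It is negative, so the remaining roots are the complex-conjugate pair λ ≈ 3.2398 ± 5.5401i. Their product equals the constant term, so |λ|^2 ≈ 41.1895 and |λ| ≈ 6.4179.
Thus the eigenvalues (to 4 decimals) are 3.5203 (modulus 3.5203); 3.2398 ± 5.5401i (modulus 6.4179). The spectral radius is the largest modulus: r(A) ≈ 6.4179. (Cross-check: r(A) ≤ ||A||_2 ≈ 7.4053; equality holds whenever A is normal, though it can also hold for some non-normal A.)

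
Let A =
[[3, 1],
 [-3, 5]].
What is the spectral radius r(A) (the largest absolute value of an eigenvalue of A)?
r(A) = sqrt(18) ≈ 4.2426

The eigenvalues of A are the roots of its characteristic polynomial. With M = A (coefficients from the trace and determinant):
  p(λ) = det(λ I - M) = λ^2 - 8λ + 18.
For λ^2 - 8λ + 18 the discriminant is -8. It is negative, so the roots are the complex-conjugate pair λ = 4 ± (sqrt(8)/2) i ≈ 4 ± 1.4142i. For a conjugate pair the product of the roots equals the constant term, so |λ|^2 = 18 and |λ| = sqrt(18) ≈ 4.2426.
Thus the eigenvalues (to 4 decimals) are 4 ± 1.4142i (modulus 4.2426). The spectral radius is the largest modulus: r(A) = sqrt(18) ≈ 4.2426. (Cross-check: r(A) ≤ ||A||_2 ≈ 5.8863; equality holds whenever A is normal, though it can also hold for some non-normal A.)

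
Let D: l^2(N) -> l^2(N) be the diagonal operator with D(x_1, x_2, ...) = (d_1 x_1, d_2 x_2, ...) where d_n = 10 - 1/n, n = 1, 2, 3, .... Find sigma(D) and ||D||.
sigma(D) = {10 - 1/n : n ≥ 1} ∪ {10}; ||D|| = 10

A bounded diagonal operator on l^2 with diagonal entries d_n has spectrum equal to the closure of {d_n : n ≥ 1}: every d_n is an eigenvalue (with eigenvector e_n), so {d_n} ⊂ sigma(D); the spectrum is closed, so its closure is too; and for lambda not in the closure, (D - lambda I) has bounded inverse (the diagonal entries 1/(d_n - lambda) are bounded). For our sequence d_n = 10 - 1/n, n = 1, 2, 3, ...:
  - {d_n} = {10 - 1/n : n ≥ 1}; the only limit point is 10
  - closure = {10 - 1/n : n ≥ 1} ∪ {10}
For the norm: a diagonal operator has ||D|| = sup_n |d_n|. Here d_n = 10 - 1/n increases monotonically from d_1 = 9 toward 10, with all terms in [9, 10); so sup_n |d_n| = 10 (the supremum is the limit, not attained). So ||D|| = 10.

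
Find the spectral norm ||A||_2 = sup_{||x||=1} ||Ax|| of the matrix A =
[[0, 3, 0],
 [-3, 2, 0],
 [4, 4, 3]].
||A||_2 ≈ 6.7169 (= sqrt(largest eigenvalue of A^T A))

||A||_2 = sigma_max(A) = sqrt(lambda_max(A^T A)). Form the symmetric matrix M = A^T A =
[[25, 10, 12],
 [10, 29, 12],
 [12, 12, 9]].
Its characteristic polynomial (trace, sum of principal 2x2 minors, determinant of M give the coefficients) is
  p(λ) = det(λ I - M) = λ^3 - 63λ^2 + 823λ - 729.
No integer candidate from the rational root theorem (±divisors of 729) is a root, so the roots are irrational. The cubic discriminant is Δ = 395428352 > 0, so there are three distinct real roots. p(0) = -729 and p(1) = 32 have opposite signs, so a root lies in (0, 1); Newton's method refines it to λ ≈ 0.9545. p(16) = 407 and p(17) = -32 have opposite signs, so a root lies in (16, 17); Newton's method refines it to λ ≈ 16.9291. p(45) = -144 and p(46) = 1157 have opposite signs, so a root lies in (45, 46); Newton's method refines it to λ ≈ 45.1165. Check (Vieta): the three roots sum to 63, matching tr M = 63.
So the eigenvalues of A^T A are ≈ 0.9545, 16.9291, 45.1165 (all ≥ 0, as they must be for A^T A). The largest is λ_max ≈ 45.1165, hence ||A||_2 = sqrt(λ_max) ≈ 6.7169.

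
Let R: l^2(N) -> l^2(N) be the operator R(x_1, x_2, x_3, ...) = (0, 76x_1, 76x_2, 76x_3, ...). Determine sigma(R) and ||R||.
sigma(R) = closed disk {z in C : |z| ≤ 76}; ||R|| = 76

Note R = 76·U where U is the unit right shift (U x)_k = x_{k-1} (with x_0 := 0); so ||R|| = 76||U|| and sigma(R) = 76·sigma(U). ||R x||^2 = sum_{k≥1} |76x_k|^2 = 5776||x||^2, so ||R|| = 76 and sigma(R) ⊂ {|z| ≤ 76}. For any |lambda| < 76, the equation (R - lambda I) x = 0 forces x_1 = 0, then 76x_k = lambda x_{k+1} ⇒ x = 0, so R has no eigenvalues. But (R - lambda I) is not surjective for |lambda| < 76: solving (R - lambda I) x = e_1 would require x_n proportional to (lambda/76)^(-n), which is not in l^2. So every |lambda| < 76 lies in the residual spectrum. The boundary |lambda| = 76 is in the approximate point spectrum (the spectrum is closed). Hence sigma(R) is the closed disk of radius 76.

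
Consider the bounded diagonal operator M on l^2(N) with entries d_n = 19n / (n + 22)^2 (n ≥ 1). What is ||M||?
||M|| = 19/88 (attained at n = 22)

For M diagonal, ||M|| = sup_n |d_n|. Treat f(x) = 19x / (x + 22)^2 for real x > 0. By the quotient rule, f'(x) = 19(22 - x)/(x + 22)^3, which is positive for x < 22 and negative for x > 22. So f has a unique maximum at x = 22, and since 22 is a positive integer, the supremum over n ≥ 1 is attained at n = 22: d_22 = 19·22/(22 + 22)^2 = 19·22/1936 = 19/88. Hence ||M|| = 19/88.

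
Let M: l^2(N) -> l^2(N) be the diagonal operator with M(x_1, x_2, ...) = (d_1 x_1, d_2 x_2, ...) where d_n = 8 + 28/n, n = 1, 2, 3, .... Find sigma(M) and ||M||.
sigma(M) = {8 + 28/n : n ≥ 1} ∪ {8}; ||M|| = 36

A bounded diagonal operator on l^2 with diagonal entries d_n has spectrum equal to the closure of {d_n : n ≥ 1}: every d_n is an eigenvalue (with eigenvector e_n), so {d_n} ⊂ sigma(M); the spectrum is closed, so its closure is too; and for lambda not in the closure, (M - lambda I) has bounded inverse (the diagonal entries 1/(d_n - lambda) are bounded). For our sequence d_n = 8 + 28/n, n = 1, 2, 3, ...:
  - {d_n} = {8 + 28/n : n ≥ 1}; the only limit point is 8
  - closure = {8 + 28/n : n ≥ 1} ∪ {8}
For the norm: a diagonal operator has ||M|| = sup_n |d_n|. Here d_n = 8 + 28/n is positive and decreasing, so sup_n |d_n| = d_1 = 8 + 28 = 36. So ||M|| = 36.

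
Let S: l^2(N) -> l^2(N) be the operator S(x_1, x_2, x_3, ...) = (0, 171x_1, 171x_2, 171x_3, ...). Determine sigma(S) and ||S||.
sigma(S) = closed disk {z in C : |z| ≤ 171}; ||S|| = 171

Note S = 171·U where U is the unit right shift (U x)_k = x_{k-1} (with x_0 := 0); so ||S|| = 171||U|| and sigma(S) = 171·sigma(U). ||S x||^2 = sum_{k≥1} |171x_k|^2 = 29241||x||^2, so ||S|| = 171 and sigma(S) ⊂ {|z| ≤ 171}. For any |lambda| < 171, the equation (S - lambda I) x = 0 forces x_1 = 0, then 171x_k = lambda x_{k+1} ⇒ x = 0, so S has no eigenvalues. But (S - lambda I) is not surjective for |lambda| < 171: solving (S - lambda I) x = e_1 would require x_n proportional to (lambda/171)^(-n), which is not in l^2. So every |lambda| < 171 lies in the residual spectrum. The boundary |lambda| = 171 is in the approximate point spectrum (the spectrum is closed). Hence sigma(S) is the closed disk of radius 171.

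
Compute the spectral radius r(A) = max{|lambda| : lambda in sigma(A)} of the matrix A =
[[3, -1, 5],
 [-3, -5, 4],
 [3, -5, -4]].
r(A) ≈ 7.2405

The eigenvalues of A are the roots of its characteristic polynomial. With M = A (coefficients from the trace, the sum of principal 2x2 minors, and det A):
  p(λ) = det(λ I - M) = λ^3 + 6λ^2 - 5λ - 270.
No integer candidate from the rational root theorem (±divisors of 270) is a root, so the roots are irrational. The cubic discriminant is Δ = -1587820 < 0, so there is one real root and a complex-conjugate pair. p(5) = -20 and p(6) = 132 have opposite signs, so a root lies in (5, 6); Newton's method refines it to λ ≈ 5.1502. Dividing out (λ - (5.1502)) leaves approximately λ^2 + 11.1502λ + 52.4254. For λ^2 + 11.1502λ + 52.4254 the discriminant is -85.3751. It is negative, so the remaining roots are the complex-conjugate pair λ ≈ -5.5751 ± 4.6199i. Their product equals the constant term, so |λ|^2 ≈ 52.4254 and |λ| ≈ 7.2405.
Thus the eigenvalues (to 4 decimals) are 5.1502 (modulus 5.1502); -5.5751 ± 4.6199i (modulus 7.2405). The spectral radius is the largest modulus: r(A) ≈ 7.2405. (Cross-check: r(A) ≤ ||A||_2 ≈ 7.8206; equality holds whenever A is normal, though it can also hold for some non-normal A.)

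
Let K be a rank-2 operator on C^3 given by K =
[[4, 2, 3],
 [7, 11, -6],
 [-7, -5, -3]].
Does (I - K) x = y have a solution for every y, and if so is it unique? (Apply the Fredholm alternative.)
(I - K) is invertible (det(I - K) = -35 ≠ 0), so for every y in C^3 the equation (I - K) x = y has a unique solution.

K has rank 2 and factors as K = U V^T = u1 v1^T + u2 v2^T with u1 = (1, -2, -1), v1 = (1, -1, 3), u2 = (-1, -3, 2), v2 = (-3, -3, 0) (multiplying out reproduces the displayed K). The nonzero eigenvalues of U V^T coincide with those of the 2 x 2 matrix G = V^T U = [[v1·u1, v1·u2], [v2·u1, v2·u2]] = [[0, 8], [3, 12]], and by the Sylvester determinant identity det(I_3 - U V^T) = det(I_2 - V^T U) = det([[1, -8], [-3, -11]]) = (1)(-11) - (-8)(-3) = -35. (Direct check: I - K =
[[-3, -2, -3],
 [-7, -10, 6],
 [7, 5, 4]]
has determinant -35.) The finite-dimensional Fredholm alternative says: either (I - K) is invertible, or ker(I - K) ≠ {0} and then range(I - K) = ker((I - K)^*)^⊥, with dim ker(I - K) = dim ker((I - K)^*). Since det(I - K) ≠ 0, 1 is not an eigenvalue of K and ker(I - K) = {0}, so we are in the first case: for every y there is a unique x = (I - K)^(-1) y. (Explicitly, by the Woodbury identity, (I - U V^T)^(-1) = I + U (I_2 - G)^(-1) V^T.)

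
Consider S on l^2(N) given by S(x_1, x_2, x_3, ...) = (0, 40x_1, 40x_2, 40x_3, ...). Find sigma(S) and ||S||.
sigma(S) = closed disk {z in C : |z| ≤ 40}; ||S|| = 40

Note S = 40·U where U is the unit right shift (U x)_k = x_{k-1} (with x_0 := 0); so ||S|| = 40||U|| and sigma(S) = 40·sigma(U). ||S x||^2 = sum_{k≥1} |40x_k|^2 = 1600||x||^2, so ||S|| = 40 and sigma(S) ⊂ {|z| ≤ 40}. For any |lambda| < 40, the equation (S - lambda I) x = 0 forces x_1 = 0, then 40x_k = lambda x_{k+1} ⇒ x = 0, so S has no eigenvalues. But (S - lambda I) is not surjective for |lambda| < 40: solving (S - lambda I) x = e_1 would require x_n proportional to (lambda/40)^(-n), which is not in l^2. So every |lambda| < 40 lies in the residual spectrum. The boundary |lambda| = 40 is in the approximate point spectrum (the spectrum is closed). Hence sigma(S) is the closed disk of radius 40.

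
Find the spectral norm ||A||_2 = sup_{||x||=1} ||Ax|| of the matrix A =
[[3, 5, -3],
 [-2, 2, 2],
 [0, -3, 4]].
||A||_2 ≈ 7.9129 (= sqrt(largest eigenvalue of A^T A))

||A||_2 = sigma_max(A) = sqrt(lambda_max(A^T A)). Form the symmetric matrix M = A^T A =
[[13, 11, -13],
 [11, 38, -23],
 [-13, -23, 29]].
Its characteristic polynomial (trace, sum of principal 2x2 minors, determinant of M give the coefficients) is
  p(λ) = det(λ I - M) = λ^3 - 80λ^2 + 1154λ - 4096.
No integer candidate from the rational root theorem (±divisors of 4096) is a root, so the roots are irrational. The cubic discriminant is Δ = 340757472 > 0, so there are three distinct real roots. p(5) = -201 and p(6) = 164 have opposite signs, so a root lies in (5, 6); Newton's method refines it to λ ≈ 5.5072. p(11) = 249 and p(12) = -40 have opposite signs, so a root lies in (11, 12); Newton's method refines it to λ ≈ 11.8783. p(62) = -1740 and p(63) = 1133 have opposite signs, so a root lies in (62, 63); Newton's method refines it to λ ≈ 62.6145. Check (Vieta): the three roots sum to 80, matching tr M = 80.
So the eigenvalues of A^T A are ≈ 5.5072, 11.8783, 62.6145 (all ≥ 0, as they must be for A^T A). The largest is λ_max ≈ 62.6145, hence ||A||_2 = sqrt(λ_max) ≈ 7.9129.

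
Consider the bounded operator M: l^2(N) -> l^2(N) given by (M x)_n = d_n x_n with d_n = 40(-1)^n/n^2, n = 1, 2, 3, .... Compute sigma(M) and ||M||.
sigma(M) = {40(-1)^n/n^2 : n ≥ 1} ∪ {0}; ||M|| = 40

A bounded diagonal operator on l^2 with diagonal entries d_n has spectrum equal to the closure of {d_n : n ≥ 1}: every d_n is an eigenvalue (with eigenvector e_n), so {d_n} ⊂ sigma(M); the spectrum is closed, so its closure is too; and for lambda not in the closure, (M - lambda I) has bounded inverse (the diagonal entries 1/(d_n - lambda) are bounded). For our sequence d_n = 40(-1)^n/n^2, n = 1, 2, 3, ...:
  - {d_n} = {40(-1)^n/n^2 : n ≥ 1}; the only limit point is 0
  - closure = {40(-1)^n/n^2 : n ≥ 1} ∪ {0}
For the norm: a diagonal operator has ||M|| = sup_n |d_n|. Here |d_n| = 40/n^2 is decreasing, so sup_n |d_n| = |d_1| = 40. So ||M|| = 40.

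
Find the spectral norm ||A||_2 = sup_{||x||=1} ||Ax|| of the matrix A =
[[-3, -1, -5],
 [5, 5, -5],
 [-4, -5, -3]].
||A||_2 ≈ 9.9307 (= sqrt(largest eigenvalue of A^T A))

||A||_2 = sigma_max(A) = sqrt(lambda_max(A^T A)). Form the symmetric matrix M = A^T A =
[[50, 48, 2],
 [48, 51, -5],
 [2, -5, 59]].
Its characteristic polynomial (trace, sum of principal 2x2 minors, determinant of M give the coefficients) is
  p(λ) = det(λ I - M) = λ^3 - 160λ^2 + 6176λ - 12100.
No integer candidate from the rational root theorem (±divisors of 12100) is a root, so the roots are irrational. The cubic discriminant is Δ = 47197884496 > 0, so there are three distinct real roots. p(2) = -380 and p(3) = 5015 have opposite signs, so a root lies in (2, 3); Newton's method refines it to λ ≈ 2.0686. p(59) = 703 and p(60) = -1540 have opposite signs, so a root lies in (59, 60); Newton's method refines it to λ ≈ 59.3117. p(98) = -2300 and p(99) = 1463 have opposite signs, so a root lies in (98, 99); Newton's method refines it to λ ≈ 98.6197. Check (Vieta): the three roots sum to 160, matching tr M = 160.
So the eigenvalues of A^T A are ≈ 2.0686, 59.3117, 98.6197 (all ≥ 0, as they must be for A^T A). The largest is λ_max ≈ 98.6197, hence ||A||_2 = sqrt(λ_max) ≈ 9.9307.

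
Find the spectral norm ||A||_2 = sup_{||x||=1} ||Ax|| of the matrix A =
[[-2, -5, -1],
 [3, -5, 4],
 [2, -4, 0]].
||A||_2 ≈ 8.6572 (= sqrt(largest eigenvalue of A^T A))

||A||_2 = sigma_max(A) = sqrt(lambda_max(A^T A)). Form the symmetric matrix M = A^T A =
[[17, -13, 14],
 [-13, 66, -15],
 [14, -15, 17]].
Its characteristic polynomial (trace, sum of principal 2x2 minors, determinant of M give the coefficients) is
  p(λ) = det(λ I - M) = λ^3 - 100λ^2 + 1943λ - 4900.
No integer candidate from the rational root theorem (±divisors of 4900) is a root, so the roots are irrational. The cubic discriminant is Δ = 5300244772 > 0, so there are three distinct real roots. p(2) = -1406 and p(3) = 56 have opposite signs, so a root lies in (2, 3); Newton's method refines it to λ ≈ 2.9592. p(22) = 94 and p(23) = -944 have opposite signs, so a root lies in (22, 23); Newton's method refines it to λ ≈ 22.0932. p(74) = -3494 and p(75) = 200 have opposite signs, so a root lies in (74, 75); Newton's method refines it to λ ≈ 74.9475. Check (Vieta): the three roots sum to 100, matching tr M = 100.
So the eigenvalues of A^T A are ≈ 2.9592, 22.0932, 74.9475 (all ≥ 0, as they must be for A^T A). The largest is λ_max ≈ 74.9475, hence ||A||_2 = sqrt(λ_max) ≈ 8.6572.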